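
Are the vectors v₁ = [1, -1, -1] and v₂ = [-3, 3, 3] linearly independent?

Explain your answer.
No, linearly dependent (v₂ = -3·v₁)

Check whether there is a scalar k with v₂ = k·v₁.
Comparing components, k = -3 satisfies -3·[1, -1, -1] = [-3, 3, 3].
Since v₂ is a scalar multiple of v₁, the two vectors are linearly dependent.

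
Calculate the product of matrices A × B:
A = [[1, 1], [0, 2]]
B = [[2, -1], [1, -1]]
[[3, -2], [2, -2]]

Matrix multiplication:
C[0][0] = 1×2 + 1×1 = 3
C[0][1] = 1×-1 + 1×-1 = -2
C[1][0] = 0×2 + 2×1 = 2
C[1][1] = 0×-1 + 2×-1 = -2
Result: [[3, -2], [2, -2]]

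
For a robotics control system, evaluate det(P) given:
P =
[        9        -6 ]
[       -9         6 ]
det(P) = 0

For a 2×2 matrix [[a, b], [c, d]], det = a*d - b*c.
det(P) = (9)*(6) - (-6)*(-9) = 54 - 54 = 0.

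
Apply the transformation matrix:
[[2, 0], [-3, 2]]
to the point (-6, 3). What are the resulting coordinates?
(-12, 24)

Matrix multiplication:
[[2, 0], [-3, 2]] × [-6, 3]ᵀ
= [2×-6 + 0×3, -3×-6 + 2×3]ᵀ
= [-12.0000, 24.0000]ᵀ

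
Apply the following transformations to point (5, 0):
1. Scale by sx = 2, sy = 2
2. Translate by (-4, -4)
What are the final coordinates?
(6, -4)

Step 1: Scale (5, 0) by (sx, sy) = (2, 2) → (10, 0)
Step 2: Translate by (-4, -4) → (6, -4)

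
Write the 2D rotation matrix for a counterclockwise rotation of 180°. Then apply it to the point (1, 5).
R = [[-1, 0], [0, -1]]; R·(1, 5) = (-1, -5)

Rotation matrix formula: R(θ) = [[cos θ, -sin θ], [sin θ, cos θ]]
For θ = 180°:
cos(180°) = -1
sin(180°) = 0
R = [[-1, 0], [0, -1]]
Apply to (1, 5): [-1·1 + (0)·5, 0·1 + -1·5] = (-1, -5)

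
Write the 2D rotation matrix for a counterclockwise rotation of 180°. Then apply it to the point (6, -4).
R = [[-1, 0], [0, -1]]; R·(6, -4) = (-6, 4)

Rotation matrix formula: R(θ) = [[cos θ, -sin θ], [sin θ, cos θ]]
For θ = 180°:
cos(180°) = -1
sin(180°) = 0
R = [[-1, 0], [0, -1]]
Apply to (6, -4): [-1·6 + (0)·-4, 0·6 + -1·-4] = (-6, 4)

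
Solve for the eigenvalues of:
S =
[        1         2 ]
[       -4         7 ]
λ = 3, 5

Solve det(S - λI) = 0. For a 2×2 matrix the characteristic equation is λ² - (trace)λ + det = 0.
trace(S) = a + d = 1 + 7 = 8.
det(S) = a*d - b*c = (1)*(7) - (2)*(-4) = 7 + 8 = 15.
Characteristic equation: λ² - (8)λ + (15) = 0.
Discriminant = (8)² - 4*(15) = 64 - 60 = 4.
λ = (8 ± √4) / 2 = (8 ± 2) / 2 = 3, 5.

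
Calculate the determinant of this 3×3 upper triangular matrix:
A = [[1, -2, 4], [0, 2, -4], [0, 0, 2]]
4

The determinant of a triangular matrix is the product of its diagonal entries (the off-diagonal entries above the diagonal do not affect it).
det(A) = (1) * (2) * (2) = 4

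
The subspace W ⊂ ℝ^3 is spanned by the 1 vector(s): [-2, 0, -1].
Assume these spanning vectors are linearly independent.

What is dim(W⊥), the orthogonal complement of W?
dim(W⊥) = 2

For any subspace W of ℝ^n, dim(W) + dim(W⊥) = n (the whole-space dimension).
Here the given 1 vectors are linearly independent, so dim(W) = 1.
Thus dim(W⊥) = n - dim(W) = 3 - 1 = 2.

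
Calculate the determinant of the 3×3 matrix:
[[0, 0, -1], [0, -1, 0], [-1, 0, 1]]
1

Expansion along first row:
det = 0·det([[-1,0],[0,1]]) - 0·det([[0,0],[-1,1]]) + -1·det([[0,-1],[-1,0]])
    = 0·(-1·1 - 0·0) - 0·(0·1 - 0·-1) + -1·(0·0 - -1·-1)
    = 0·-1 - 0·0 + -1·-1
    = 0 + 0 + 1 = 1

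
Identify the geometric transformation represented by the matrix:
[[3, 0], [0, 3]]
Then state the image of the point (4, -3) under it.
uniform scaling by factor 3; image of (4, -3) is (12, -9)

This is a diagonal matrix with equal entries 3, so it scales both axes by the same factor 3.
The matrix [[3, 0], [0, 3]] represents: uniform scaling by factor 3.
Applying it to (4, -3): [3·4 + 0·-3, 0·4 + 3·-3] = (12, -9).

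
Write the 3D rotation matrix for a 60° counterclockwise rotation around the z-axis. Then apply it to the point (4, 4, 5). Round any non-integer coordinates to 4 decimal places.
R = [[1/2, -√3/2, 0], [√3/2, 1/2, 0], [0, 0, 1]]; R·(4, 4, 5) = (-1.4641, 5.4641, 5.0000)

Rotation matrix for 60° around z-axis:
cos(60°) = 1/2, sin(60°) = √3/2
R = [[1/2, -√3/2, 0], [√3/2, 1/2, 0], [0, 0, 1]]
Apply to (4, 4, 5): R·[4, 4, 5]ᵀ = (-1.4641, 5.4641, 5.0000)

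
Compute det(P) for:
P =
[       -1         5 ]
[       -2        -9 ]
det(P) = 19

For a 2×2 matrix [[a, b], [c, d]], det = a*d - b*c.
det(P) = (-1)*(-9) - (5)*(-2) = 9 + 10 = 19.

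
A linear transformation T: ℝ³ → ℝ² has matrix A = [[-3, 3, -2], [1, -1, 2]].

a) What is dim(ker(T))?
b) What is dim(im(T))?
dim(ker) = 1, dim(im) = 2

The two rows are not scalar multiples of one another (no single k satisfies row 2 = k × row 1), so they are linearly independent.
Thus rank(A) = 2.
dim(im(T)) = rank(A) = 2.
By the rank-nullity theorem applied to T: ℝ³ → ℝ², rank(A) + nullity(A) = 3 (the domain dimension), so dim(ker(T)) = 3 - 2 = 1.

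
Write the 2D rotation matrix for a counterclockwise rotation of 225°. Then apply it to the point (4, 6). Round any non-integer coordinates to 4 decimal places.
R = [[-√2/2, √2/2], [-√2/2, -√2/2]]; R·(4, 6) = (1.4142, -7.0711)

Rotation matrix formula: R(θ) = [[cos θ, -sin θ], [sin θ, cos θ]]
For θ = 225°:
cos(225°) = -√2/2
sin(225°) = -√2/2
R = [[-√2/2, √2/2], [-√2/2, -√2/2]]
Apply to (4, 6): [-√2/2·4 + (√2/2)·6, -√2/2·4 + -√2/2·6] = (1.4142, -7.0711)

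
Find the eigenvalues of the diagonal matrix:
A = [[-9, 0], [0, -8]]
λ₁ = -9, λ₂ = -8

The characteristic polynomial of A is det(A - λI) = (-9 - λ)(-8 - λ) = 0.
The roots are λ = -9 and λ = -8, so the eigenvalues are the diagonal entries.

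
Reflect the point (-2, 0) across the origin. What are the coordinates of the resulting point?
(2, 0)

Reflection across origin: (-2, 0) → (2, 0)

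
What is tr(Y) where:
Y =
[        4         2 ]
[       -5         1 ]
tr(Y) = 4 + 1 = 5

The trace of a square matrix is the sum of its diagonal entries.
Diagonal entries of Y: Y[0][0] = 4, Y[1][1] = 1.
tr(Y) = 4 + 1 = 5.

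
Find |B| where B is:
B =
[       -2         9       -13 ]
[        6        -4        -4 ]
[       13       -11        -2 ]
det(B) = -106

Expand along row 0 (cofactor expansion): det(B) = a*(e*i - f*h) - b*(d*i - f*g) + c*(d*h - e*g), where the 3×3 is [[a, b, c], [d, e, f], [g, h, i]].
Minor M_00 = (-4)*(-2) - (-4)*(-11) = 8 - 44 = -36.
Minor M_01 = (6)*(-2) - (-4)*(13) = -12 + 52 = 40.
Minor M_02 = (6)*(-11) - (-4)*(13) = -66 + 52 = -14.
det(B) = (-2)*(-36) - (9)*(40) + (-13)*(-14) = 72 - 360 + 182 = -106.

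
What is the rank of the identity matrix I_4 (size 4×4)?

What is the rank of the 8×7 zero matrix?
rank(I_4) = 4, rank(0) = 0

The identity I_4 has 4 columns that are the standard basis vectors e_1, …, e_4. These are linearly independent, so all 4 columns are pivots and rank(I_4) = 4.
The 8×7 zero matrix has every entry zero, so every row is the zero row and there are no pivots; rank(0) = 0.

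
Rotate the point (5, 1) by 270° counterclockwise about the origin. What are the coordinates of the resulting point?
(1, -5)

Rotation matrix R(θ) = [[cos θ, -sin θ], [sin θ, cos θ]]; for θ = 270°:
R = [[0, 1], [-1, 0]]
Result: R × [5, 1]ᵀ = [0·5 + (1)·1, -1·5 + (0)·1]ᵀ = (1, -5)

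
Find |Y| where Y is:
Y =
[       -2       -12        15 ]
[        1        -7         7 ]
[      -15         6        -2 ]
det(Y) = -193

Expand along row 0 (cofactor expansion): det(Y) = a*(e*i - f*h) - b*(d*i - f*g) + c*(d*h - e*g), where the 3×3 is [[a, b, c], [d, e, f], [g, h, i]].
Minor M_00 = (-7)*(-2) - (7)*(6) = 14 - 42 = -28.
Minor M_01 = (1)*(-2) - (7)*(-15) = -2 + 105 = 103.
Minor M_02 = (1)*(6) - (-7)*(-15) = 6 - 105 = -99.
det(Y) = (-2)*(-28) - (-12)*(103) + (15)*(-99) = 56 + 1236 - 1485 = -193.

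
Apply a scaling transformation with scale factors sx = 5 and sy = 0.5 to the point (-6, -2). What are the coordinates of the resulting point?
(-30, -1.0)

Scaling matrix:
[[5, 0], [0, 0.50]]
Result: (-6 × 5, -2 × 0.5) = (-30, -1.0)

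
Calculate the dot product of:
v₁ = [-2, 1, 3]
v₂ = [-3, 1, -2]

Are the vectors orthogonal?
1, No

The dot product is the sum of products of corresponding components.
v₁·v₂ = (-2)*(-3) + (1)*(1) + (3)*(-2) = 6 + 1 - 6 = 1.
Two vectors are orthogonal iff their dot product is 0; here the dot product is 1, so the vectors are not orthogonal.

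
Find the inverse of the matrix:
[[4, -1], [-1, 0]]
[[0, -1], [-1, -4]]

For [[a,b],[c,d]], inverse = (1/det)·[[d,-b],[-c,a]]
det = 4·0 - -1·-1 = -1
Inverse = (1/-1)·[[0, 1], [1, 4]]
        = [[0, -1], [-1, -4]]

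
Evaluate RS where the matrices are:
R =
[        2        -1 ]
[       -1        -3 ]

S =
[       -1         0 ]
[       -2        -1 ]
RS =
[        0         1 ]
[        7         3 ]

Matrix multiplication: (RS)[i][j] = sum over k of R[i][k] * S[k][j].
  (RS)[0][0] = (2)*(-1) + (-1)*(-2) = 0
  (RS)[0][1] = (2)*(0) + (-1)*(-1) = 1
  (RS)[1][0] = (-1)*(-1) + (-3)*(-2) = 7
  (RS)[1][1] = (-1)*(0) + (-3)*(-1) = 3
RS =
[        0         1 ]
[        7         3 ]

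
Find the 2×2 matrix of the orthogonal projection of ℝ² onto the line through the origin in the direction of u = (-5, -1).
[[25/26, 5/26], [5/26, 1/26]]

The orthogonal projection onto the line spanned by a nonzero vector u = (a, b) has matrix P = (u uᵀ) / (uᵀ u) = (1/(a² + b²)) · [[a², ab], [ab, b²]].
Here u = (-5, -1), so a² + b² = 25 + 1 = 26.
P = (1/26) · [[25, 5], [5, 1]] = [[25/26, 5/26], [5/26, 1/26]].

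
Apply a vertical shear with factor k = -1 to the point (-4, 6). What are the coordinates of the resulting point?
(-4, 10)

Shear matrix for vertical shear with factor k = -1:
[[1, 0], [-1, 1]]
Result: (-4, 6) → (-4, 10)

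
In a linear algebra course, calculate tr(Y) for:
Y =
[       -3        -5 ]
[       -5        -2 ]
tr(Y) = -3 - 2 = -5

The trace of a square matrix is the sum of its diagonal entries.
Diagonal entries of Y: Y[0][0] = -3, Y[1][1] = -2.
tr(Y) = -3 - 2 = -5.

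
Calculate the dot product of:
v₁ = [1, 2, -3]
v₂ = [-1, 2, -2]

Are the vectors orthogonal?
9, No

The dot product is the sum of products of corresponding components.
v₁·v₂ = (1)*(-1) + (2)*(2) + (-3)*(-2) = -1 + 4 + 6 = 9.
Two vectors are orthogonal iff their dot product is 0; here the dot product is 9, so the vectors are not orthogonal.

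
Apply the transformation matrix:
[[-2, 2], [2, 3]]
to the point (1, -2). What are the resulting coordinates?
(-6, -4)

Matrix multiplication:
[[-2, 2], [2, 3]] × [1, -2]ᵀ
= [-2×1 + 2×-2, 2×1 + 3×-2]ᵀ
= [-6.0000, -4.0000]ᵀ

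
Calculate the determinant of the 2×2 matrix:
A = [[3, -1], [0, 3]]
9

For A = [[a, b], [c, d]], det(A) = a*d - b*c.
det(A) = (3)*(3) - (-1)*(0) = 9 - 0 = 9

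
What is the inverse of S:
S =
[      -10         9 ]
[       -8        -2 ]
det(S) = 92
S⁻¹ =
[    -1/46     -9/92 ]
[     2/23     -5/46 ]

For a 2×2 matrix S = [[a, b], [c, d]] with det(S) ≠ 0, S⁻¹ = (1/det(S)) * [[d, -b], [-c, a]].
det(S) = (-10)*(-2) - (9)*(-8) = 20 + 72 = 92.
S⁻¹ = (1/92) * [[-2, -9], [8, -10]].
Dividing each entry by 92 and reducing:
S⁻¹ =
[    -1/46     -9/92 ]
[     2/23     -5/46 ]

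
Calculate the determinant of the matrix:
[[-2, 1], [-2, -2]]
6

For a 2×2 matrix [[a, b], [c, d]], det = ad - bc
det = (-2)(-2) - (1)(-2) = 4 - -2 = 6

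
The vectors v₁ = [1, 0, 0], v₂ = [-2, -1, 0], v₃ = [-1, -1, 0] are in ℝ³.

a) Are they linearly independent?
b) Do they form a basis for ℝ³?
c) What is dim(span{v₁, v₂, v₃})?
Not independent, not a basis, dim(span) = 2

Check whether v₃ can be written as a linear combination of v₁ and v₂.
v₃ = (1)·v₁ + (1)·v₂ = [-1, -1, 0], so the three vectors are linearly dependent.
Thus they do not form a basis for ℝ³, and dim(span{v₁, v₂, v₃}) = 2 (spanned by v₁ and v₂).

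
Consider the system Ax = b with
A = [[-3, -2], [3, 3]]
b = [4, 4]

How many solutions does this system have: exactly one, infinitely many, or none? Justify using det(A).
Exactly one solution

Compute det(A) = (-3)*(3) - (-2)*(3) = -3.
Because det(A) ≠ 0, A is invertible and Ax = b has a unique solution for every b (here x = A⁻¹ b).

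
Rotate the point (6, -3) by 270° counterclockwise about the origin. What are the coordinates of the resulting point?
(-3, -6)

Rotation matrix R(θ) = [[cos θ, -sin θ], [sin θ, cos θ]]; for θ = 270°:
R = [[0, 1], [-1, 0]]
Result: R × [6, -3]ᵀ = [0·6 + (1)·-3, -1·6 + (0)·-3]ᵀ = (-3, -6)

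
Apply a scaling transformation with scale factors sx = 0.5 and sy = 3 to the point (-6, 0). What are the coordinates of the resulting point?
(-3.0, 0)

Scaling matrix:
[[0.50, 0], [0, 3]]
Result: (-6 × 0.5, 0 × 3) = (-3.0, 0)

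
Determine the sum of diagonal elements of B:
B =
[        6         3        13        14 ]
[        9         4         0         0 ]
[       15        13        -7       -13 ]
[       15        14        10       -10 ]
tr(B) = 6 + 4 - 7 - 10 = -7

The trace of a square matrix is the sum of its diagonal entries.
Diagonal entries of B: B[0][0] = 6, B[1][1] = 4, B[2][2] = -7, B[3][3] = -10.
tr(B) = 6 + 4 - 7 - 10 = -7.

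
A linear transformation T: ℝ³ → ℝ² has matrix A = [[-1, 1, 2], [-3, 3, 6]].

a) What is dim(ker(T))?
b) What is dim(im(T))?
dim(ker) = 2, dim(im) = 1

Observe that row 2 = 3 × row 1 (so the rows are linearly dependent).
Thus rank(A) = 1 (only one linearly independent row).
dim(im(T)) = rank(A) = 1.
By the rank-nullity theorem applied to T: ℝ³ → ℝ², rank(A) + nullity(A) = 3 (the domain dimension), so dim(ker(T)) = 3 - 1 = 2.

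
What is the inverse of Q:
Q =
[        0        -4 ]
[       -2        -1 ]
det(Q) = -8
Q⁻¹ =
[      1/8      -1/2 ]
[     -1/4         0 ]

For a 2×2 matrix Q = [[a, b], [c, d]] with det(Q) ≠ 0, Q⁻¹ = (1/det(Q)) * [[d, -b], [-c, a]].
det(Q) = (0)*(-1) - (-4)*(-2) = 0 - 8 = -8.
Q⁻¹ = (1/-8) * [[-1, 4], [2, 0]].
Dividing each entry by -8 and reducing:
Q⁻¹ =
[      1/8      -1/2 ]
[     -1/4         0 ]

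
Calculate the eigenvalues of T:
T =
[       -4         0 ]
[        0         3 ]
λ = -4, 3

Solve det(T - λI) = 0. For a 2×2 matrix the characteristic equation is λ² - (trace)λ + det = 0.
trace(T) = a + d = -4 + 3 = -1.
det(T) = a*d - b*c = (-4)*(3) - (0)*(0) = -12 - 0 = -12.
Characteristic equation: λ² - (-1)λ + (-12) = 0.
Discriminant = (-1)² - 4*(-12) = 1 + 48 = 49.
λ = (-1 ± √49) / 2 = (-1 ± 7) / 2 = -4, 3.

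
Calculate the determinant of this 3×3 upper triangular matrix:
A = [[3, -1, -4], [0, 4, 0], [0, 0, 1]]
12

The determinant of a triangular matrix is the product of its diagonal entries (the off-diagonal entries above the diagonal do not affect it).
det(A) = (3) * (4) * (1) = 12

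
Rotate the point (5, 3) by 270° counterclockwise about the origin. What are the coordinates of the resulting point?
(3, -5)

Rotation matrix R(θ) = [[cos θ, -sin θ], [sin θ, cos θ]]; for θ = 270°:
R = [[0, 1], [-1, 0]]
Result: R × [5, 3]ᵀ = [0·5 + (1)·3, -1·5 + (0)·3]ᵀ = (3, -5)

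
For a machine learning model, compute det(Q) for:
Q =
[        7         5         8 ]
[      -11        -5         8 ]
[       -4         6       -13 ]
det(Q) = -1444

Expand along row 0 (cofactor expansion): det(Q) = a*(e*i - f*h) - b*(d*i - f*g) + c*(d*h - e*g), where the 3×3 is [[a, b, c], [d, e, f], [g, h, i]].
Minor M_00 = (-5)*(-13) - (8)*(6) = 65 - 48 = 17.
Minor M_01 = (-11)*(-13) - (8)*(-4) = 143 + 32 = 175.
Minor M_02 = (-11)*(6) - (-5)*(-4) = -66 - 20 = -86.
det(Q) = (7)*(17) - (5)*(175) + (8)*(-86) = 119 - 875 - 688 = -1444.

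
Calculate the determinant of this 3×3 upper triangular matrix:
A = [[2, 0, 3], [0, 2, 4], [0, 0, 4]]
16

The determinant of a triangular matrix is the product of its diagonal entries (the off-diagonal entries above the diagonal do not affect it).
det(A) = (2) * (2) * (4) = 16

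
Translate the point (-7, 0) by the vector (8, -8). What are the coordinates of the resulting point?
(1, -8)

Translation by (8, -8):
x' = -7 + 8 = 1
y' = 0 + -8 = -8
Homogeneous matrix: [[1, 0, 8], [0, 1, -8], [0, 0, 1]]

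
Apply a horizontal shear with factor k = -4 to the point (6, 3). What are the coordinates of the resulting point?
(-6, 3)

Shear matrix for horizontal shear with factor k = -4:
[[1, -4], [0, 1]]
Result: (6, 3) → (-6, 3)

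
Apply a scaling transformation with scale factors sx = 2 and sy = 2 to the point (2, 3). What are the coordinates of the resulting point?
(4, 6)

Scaling matrix:
[[2, 0], [0, 2]]
Result: (2 × 2, 3 × 2) = (4, 6)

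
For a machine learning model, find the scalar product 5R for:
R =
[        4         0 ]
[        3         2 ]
5R =
[       20         0 ]
[       15        10 ]

Scalar multiplication is elementwise: (5R)[i][j] = 5 * R[i][j].
  (5R)[0][0] = 5 * (4) = 20
  (5R)[0][1] = 5 * (0) = 0
  (5R)[1][0] = 5 * (3) = 15
  (5R)[1][1] = 5 * (2) = 10
5R =
[       20         0 ]
[       15        10 ]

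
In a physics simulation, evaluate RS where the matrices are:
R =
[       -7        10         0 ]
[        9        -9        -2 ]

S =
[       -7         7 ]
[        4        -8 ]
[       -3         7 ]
RS =
[       89      -129 ]
[      -93       121 ]

Matrix multiplication: (RS)[i][j] = sum over k of R[i][k] * S[k][j].
  (RS)[0][0] = (-7)*(-7) + (10)*(4) + (0)*(-3) = 89
  (RS)[0][1] = (-7)*(7) + (10)*(-8) + (0)*(7) = -129
  (RS)[1][0] = (9)*(-7) + (-9)*(4) + (-2)*(-3) = -93
  (RS)[1][1] = (9)*(7) + (-9)*(-8) + (-2)*(7) = 121
RS =
[       89      -129 ]
[      -93       121 ]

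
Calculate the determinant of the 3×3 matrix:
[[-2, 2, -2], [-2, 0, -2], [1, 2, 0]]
-4

Expansion along first row:
det = -2·det([[0,-2],[2,0]]) - 2·det([[-2,-2],[1,0]]) + -2·det([[-2,0],[1,2]])
    = -2·(0·0 - -2·2) - 2·(-2·0 - -2·1) + -2·(-2·2 - 0·1)
    = -2·4 - 2·2 + -2·-4
    = -8 + -4 + 8 = -4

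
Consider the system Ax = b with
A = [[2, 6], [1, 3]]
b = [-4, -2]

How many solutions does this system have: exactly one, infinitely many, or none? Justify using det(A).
Infinitely many solutions

det(A) = (2)*(3) - (6)*(1) = 0, so A is singular (column 2 is 3 times column 1).
b = [-4, -2] = -2 * column 1 of A, so b lies in the column space of A.
A singular matrix whose right-hand side is in its column space gives a 1-parameter family of solutions — infinitely many.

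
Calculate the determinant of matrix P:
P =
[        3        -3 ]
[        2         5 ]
det(P) = 21

For a 2×2 matrix [[a, b], [c, d]], det = a*d - b*c.
det(P) = (3)*(5) - (-3)*(2) = 15 + 6 = 21.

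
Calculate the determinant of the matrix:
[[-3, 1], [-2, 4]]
-10

For a 2×2 matrix [[a, b], [c, d]], det = ad - bc
det = (-3)(4) - (1)(-2) = -12 - -2 = -10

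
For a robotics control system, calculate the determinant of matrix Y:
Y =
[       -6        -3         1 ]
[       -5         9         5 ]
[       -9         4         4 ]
det(Y) = 40

Expand along row 0 (cofactor expansion): det(Y) = a*(e*i - f*h) - b*(d*i - f*g) + c*(d*h - e*g), where the 3×3 is [[a, b, c], [d, e, f], [g, h, i]].
Minor M_00 = (9)*(4) - (5)*(4) = 36 - 20 = 16.
Minor M_01 = (-5)*(4) - (5)*(-9) = -20 + 45 = 25.
Minor M_02 = (-5)*(4) - (9)*(-9) = -20 + 81 = 61.
det(Y) = (-6)*(16) - (-3)*(25) + (1)*(61) = -96 + 75 + 61 = 40.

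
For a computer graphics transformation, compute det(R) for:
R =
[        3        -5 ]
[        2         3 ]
det(R) = 19

For a 2×2 matrix [[a, b], [c, d]], det = a*d - b*c.
det(R) = (3)*(3) - (-5)*(2) = 9 + 10 = 19.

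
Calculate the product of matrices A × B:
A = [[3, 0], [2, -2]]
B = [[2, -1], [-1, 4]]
[[6, -3], [6, -10]]

Matrix multiplication:
C[0][0] = 3×2 + 0×-1 = 6
C[0][1] = 3×-1 + 0×4 = -3
C[1][0] = 2×2 + -2×-1 = 6
C[1][1] = 2×-1 + -2×4 = -10
Result: [[6, -3], [6, -10]]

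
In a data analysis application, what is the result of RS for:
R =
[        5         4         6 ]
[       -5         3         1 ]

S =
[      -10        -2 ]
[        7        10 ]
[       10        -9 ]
RS =
[       38       -24 ]
[       81        31 ]

Matrix multiplication: (RS)[i][j] = sum over k of R[i][k] * S[k][j].
  (RS)[0][0] = (5)*(-10) + (4)*(7) + (6)*(10) = 38
  (RS)[0][1] = (5)*(-2) + (4)*(10) + (6)*(-9) = -24
  (RS)[1][0] = (-5)*(-10) + (3)*(7) + (1)*(10) = 81
  (RS)[1][1] = (-5)*(-2) + (3)*(10) + (1)*(-9) = 31
RS =
[       38       -24 ]
[       81        31 ]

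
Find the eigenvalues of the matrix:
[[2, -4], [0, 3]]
λ = 2 and λ = 3

Characteristic equation: det(A - λI) = 0
λ² - (trace)λ + (det) = 0
λ² - (5)λ + (6) = 0
λ² - 5λ + 6 = 0
Solving: λ = 2, 3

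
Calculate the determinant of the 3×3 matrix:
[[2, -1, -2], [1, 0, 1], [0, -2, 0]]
8

Expansion along first row:
det = 2·det([[0,1],[-2,0]]) - -1·det([[1,1],[0,0]]) + -2·det([[1,0],[0,-2]])
    = 2·(0·0 - 1·-2) - -1·(1·0 - 1·0) + -2·(1·-2 - 0·0)
    = 2·2 - -1·0 + -2·-2
    = 4 + 0 + 4 = 8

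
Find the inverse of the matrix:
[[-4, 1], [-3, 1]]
[[-1, 1], [-3, 4]]

For [[a,b],[c,d]], inverse = (1/det)·[[d,-b],[-c,a]]
det = -4·1 - 1·-3 = -1
Inverse = (1/-1)·[[1, -1], [3, -4]]
        = [[-1, 1], [-3, 4]]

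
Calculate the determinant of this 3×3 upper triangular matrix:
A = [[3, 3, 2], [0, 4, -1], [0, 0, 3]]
36

The determinant of a triangular matrix is the product of its diagonal entries (the off-diagonal entries above the diagonal do not affect it).
det(A) = (3) * (4) * (3) = 36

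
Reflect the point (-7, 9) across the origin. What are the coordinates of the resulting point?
(7, -9)

Reflection across origin: (-7, 9) → (7, -9)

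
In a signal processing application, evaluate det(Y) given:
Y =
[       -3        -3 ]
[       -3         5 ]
det(Y) = -24

For a 2×2 matrix [[a, b], [c, d]], det = a*d - b*c.
det(Y) = (-3)*(5) - (-3)*(-3) = -15 - 9 = -24.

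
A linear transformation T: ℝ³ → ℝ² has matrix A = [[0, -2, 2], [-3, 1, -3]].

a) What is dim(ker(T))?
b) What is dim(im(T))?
dim(ker) = 1, dim(im) = 2

The two rows are not scalar multiples of one another (no single k satisfies row 2 = k × row 1), so they are linearly independent.
Thus rank(A) = 2.
dim(im(T)) = rank(A) = 2.
By the rank-nullity theorem applied to T: ℝ³ → ℝ², rank(A) + nullity(A) = 3 (the domain dimension), so dim(ker(T)) = 3 - 2 = 1.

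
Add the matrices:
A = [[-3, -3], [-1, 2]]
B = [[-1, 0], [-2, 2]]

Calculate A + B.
[[-4, -3], [-3, 4]]

Add corresponding elements:
(-3)+(-1)=-4
(-3)+(0)=-3
(-1)+(-2)=-3
(2)+(2)=4
A + B = [[-4, -3], [-3, 4]]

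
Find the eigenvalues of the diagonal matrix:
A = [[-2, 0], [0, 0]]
λ₁ = -2, λ₂ = 0

The characteristic polynomial of A is det(A - λI) = (-2 - λ)(0 - λ) = 0.
The roots are λ = -2 and λ = 0, so the eigenvalues are the diagonal entries.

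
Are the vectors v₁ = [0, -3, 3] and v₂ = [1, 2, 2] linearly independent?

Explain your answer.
Yes, linearly independent

Two vectors are linearly dependent iff one is a scalar multiple of the other.
No single scalar k satisfies v₂ = k·v₁ (the ratios of corresponding entries disagree), so v₁ and v₂ are linearly independent.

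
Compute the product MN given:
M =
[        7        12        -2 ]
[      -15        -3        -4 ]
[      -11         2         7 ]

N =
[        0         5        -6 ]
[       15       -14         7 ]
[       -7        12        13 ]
MN =
[      194      -157        16 ]
[      -17       -81        17 ]
[      -19         1       171 ]

Matrix multiplication: (MN)[i][j] = sum over k of M[i][k] * N[k][j].
  (MN)[0][0] = (7)*(0) + (12)*(15) + (-2)*(-7) = 194
  (MN)[0][1] = (7)*(5) + (12)*(-14) + (-2)*(12) = -157
  (MN)[0][2] = (7)*(-6) + (12)*(7) + (-2)*(13) = 16
  (MN)[1][0] = (-15)*(0) + (-3)*(15) + (-4)*(-7) = -17
  (MN)[1][1] = (-15)*(5) + (-3)*(-14) + (-4)*(12) = -81
  (MN)[1][2] = (-15)*(-6) + (-3)*(7) + (-4)*(13) = 17
  (MN)[2][0] = (-11)*(0) + (2)*(15) + (7)*(-7) = -19
  (MN)[2][1] = (-11)*(5) + (2)*(-14) + (7)*(12) = 1
  (MN)[2][2] = (-11)*(-6) + (2)*(7) + (7)*(13) = 171
MN =
[      194      -157        16 ]
[      -17       -81        17 ]
[      -19         1       171 ]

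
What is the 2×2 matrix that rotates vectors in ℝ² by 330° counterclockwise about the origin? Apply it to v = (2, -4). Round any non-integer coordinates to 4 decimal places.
R = [[√3/2, 1/2], [-1/2, √3/2]]; R·v = (-0.2679, -4.4641)

A counterclockwise rotation by angle θ in ℝ² has matrix R(θ) = [[cos θ, -sin θ], [sin θ, cos θ]].
For θ = 330°: cos θ = √3/2, sin θ = -1/2.
R(330°) = [[√3/2, 1/2], [-1/2, √3/2]].
R·v = [√3/2·2 + (1/2)·-4, -1/2·2 + √3/2·-4] = (-0.2679, -4.4641).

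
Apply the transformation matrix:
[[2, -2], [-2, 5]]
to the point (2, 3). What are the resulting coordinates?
(-2, 11)

Matrix multiplication:
[[2, -2], [-2, 5]] × [2, 3]ᵀ
= [2×2 + -2×3, -2×2 + 5×3]ᵀ
= [-2.0000, 11.0000]ᵀ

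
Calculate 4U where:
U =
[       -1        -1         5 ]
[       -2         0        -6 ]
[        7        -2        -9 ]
4U =
[       -4        -4        20 ]
[       -8         0       -24 ]
[       28        -8       -36 ]

Scalar multiplication is elementwise: (4U)[i][j] = 4 * U[i][j].
  (4U)[0][0] = 4 * (-1) = -4
  (4U)[0][1] = 4 * (-1) = -4
  (4U)[0][2] = 4 * (5) = 20
  (4U)[1][0] = 4 * (-2) = -8
  (4U)[1][1] = 4 * (0) = 0
  (4U)[1][2] = 4 * (-6) = -24
  (4U)[2][0] = 4 * (7) = 28
  (4U)[2][1] = 4 * (-2) = -8
  (4U)[2][2] = 4 * (-9) = -36
4U =
[       -4        -4        20 ]
[       -8         0       -24 ]
[       28        -8       -36 ]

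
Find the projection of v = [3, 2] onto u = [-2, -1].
[16/5, 8/5]

The projection of v onto u is proj_u(v) = ((v·u) / (u·u)) · u.
v·u = (3)*(-2) + (2)*(-1) = -8.
u·u = (-2)*(-2) + (-1)*(-1) = 5.
coefficient = -8 / 5 = -8/5.
proj_u(v) = -8/5 · [-2, -1] = [16/5, 8/5].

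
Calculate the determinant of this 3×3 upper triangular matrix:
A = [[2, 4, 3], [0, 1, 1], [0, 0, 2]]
4

The determinant of a triangular matrix is the product of its diagonal entries (the off-diagonal entries above the diagonal do not affect it).
det(A) = (2) * (1) * (2) = 4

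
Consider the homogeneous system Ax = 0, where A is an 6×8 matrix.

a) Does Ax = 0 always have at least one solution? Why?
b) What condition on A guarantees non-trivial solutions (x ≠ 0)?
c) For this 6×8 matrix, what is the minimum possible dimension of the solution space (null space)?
a) Yes, x = 0 is always a solution. b) When A has linearly dependent columns (rank < n). c) Minimum nullity = 2.

a) x = 0 satisfies A·0 = 0, so the zero vector is always a solution.
b) Non-trivial solutions exist iff the columns of A are linearly dependent, equivalently rank(A) < n (the number of columns).
c) By rank-nullity, rank(A) + nullity(A) = n = 8. Since A has only 6 rows, rank(A) ≤ 6, so nullity(A) ≥ 8 - 6 = 2.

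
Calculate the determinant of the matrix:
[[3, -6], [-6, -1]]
-39

For a 2×2 matrix [[a, b], [c, d]], det = ad - bc
det = (3)(-1) - (-6)(-6) = -3 - 36 = -39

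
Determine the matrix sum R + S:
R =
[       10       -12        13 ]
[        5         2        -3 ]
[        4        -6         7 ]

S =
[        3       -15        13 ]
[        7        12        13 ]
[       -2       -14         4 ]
R + S =
[       13       -27        26 ]
[       12        14        10 ]
[        2       -20        11 ]

Matrix addition is elementwise: (R+S)[i][j] = R[i][j] + S[i][j].
  (R+S)[0][0] = (10) + (3) = 13
  (R+S)[0][1] = (-12) + (-15) = -27
  (R+S)[0][2] = (13) + (13) = 26
  (R+S)[1][0] = (5) + (7) = 12
  (R+S)[1][1] = (2) + (12) = 14
  (R+S)[1][2] = (-3) + (13) = 10
  (R+S)[2][0] = (4) + (-2) = 2
  (R+S)[2][1] = (-6) + (-14) = -20
  (R+S)[2][2] = (7) + (4) = 11
R + S =
[       13       -27        26 ]
[       12        14        10 ]
[        2       -20        11 ]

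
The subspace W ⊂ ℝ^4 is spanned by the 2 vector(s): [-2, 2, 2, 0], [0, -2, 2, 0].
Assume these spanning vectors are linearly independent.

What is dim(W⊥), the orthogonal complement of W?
dim(W⊥) = 2

For any subspace W of ℝ^n, dim(W) + dim(W⊥) = n (the whole-space dimension).
Here the given 2 vectors are linearly independent, so dim(W) = 2.
Thus dim(W⊥) = n - dim(W) = 4 - 2 = 2.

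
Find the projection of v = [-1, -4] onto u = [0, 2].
[0, -4]

The projection of v onto u is proj_u(v) = ((v·u) / (u·u)) · u.
v·u = (-1)*(0) + (-4)*(2) = -8.
u·u = (0)*(0) + (2)*(2) = 4.
coefficient = -8 / 4 = -2.
proj_u(v) = -2 · [0, 2] = [0, -4].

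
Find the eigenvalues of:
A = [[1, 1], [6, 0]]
λ = -2, 3

Solve det(A - λI) = 0. For a 2×2 matrix this is λ² - (trace)λ + det = 0.
trace(A) = 1 + 0 = 1.
det(A) = (1)*(0) - (1)*(6) = 0 - 6 = -6.
Characteristic equation: λ² - (1)λ + (-6) = 0.
Discriminant: (1)² - 4*(-6) = 1 + 24 = 25.
Roots: λ = (1 ± √25) / 2 = -2, 3.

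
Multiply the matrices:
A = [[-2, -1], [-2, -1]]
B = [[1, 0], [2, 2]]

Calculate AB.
[[-4, -2], [-4, -2]]

Each entry (i,j) of AB = sum over k of A[i][k]*B[k][j].
(AB)[0][0] = (-2)*(1) + (-1)*(2) = -4
(AB)[0][1] = (-2)*(0) + (-1)*(2) = -2
(AB)[1][0] = (-2)*(1) + (-1)*(2) = -4
(AB)[1][1] = (-2)*(0) + (-1)*(2) = -2
AB = [[-4, -2], [-4, -2]]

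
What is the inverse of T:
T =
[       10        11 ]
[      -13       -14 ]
det(T) = 3
T⁻¹ =
[    -14/3     -11/3 ]
[     13/3      10/3 ]

For a 2×2 matrix T = [[a, b], [c, d]] with det(T) ≠ 0, T⁻¹ = (1/det(T)) * [[d, -b], [-c, a]].
det(T) = (10)*(-14) - (11)*(-13) = -140 + 143 = 3.
T⁻¹ = (1/3) * [[-14, -11], [13, 10]].
Dividing each entry by 3 and reducing:
T⁻¹ =
[    -14/3     -11/3 ]
[     13/3      10/3 ]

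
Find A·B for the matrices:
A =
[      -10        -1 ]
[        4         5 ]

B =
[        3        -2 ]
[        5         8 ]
AB =
[      -35        12 ]
[       37        32 ]

Matrix multiplication: (AB)[i][j] = sum over k of A[i][k] * B[k][j].
  (AB)[0][0] = (-10)*(3) + (-1)*(5) = -35
  (AB)[0][1] = (-10)*(-2) + (-1)*(8) = 12
  (AB)[1][0] = (4)*(3) + (5)*(5) = 37
  (AB)[1][1] = (4)*(-2) + (5)*(8) = 32
AB =
[      -35        12 ]
[       37        32 ]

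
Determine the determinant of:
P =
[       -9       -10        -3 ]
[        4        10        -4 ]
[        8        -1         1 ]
det(P) = 558

Expand along row 0 (cofactor expansion): det(P) = a*(e*i - f*h) - b*(d*i - f*g) + c*(d*h - e*g), where the 3×3 is [[a, b, c], [d, e, f], [g, h, i]].
Minor M_00 = (10)*(1) - (-4)*(-1) = 10 - 4 = 6.
Minor M_01 = (4)*(1) - (-4)*(8) = 4 + 32 = 36.
Minor M_02 = (4)*(-1) - (10)*(8) = -4 - 80 = -84.
det(P) = (-9)*(6) - (-10)*(36) + (-3)*(-84) = -54 + 360 + 252 = 558.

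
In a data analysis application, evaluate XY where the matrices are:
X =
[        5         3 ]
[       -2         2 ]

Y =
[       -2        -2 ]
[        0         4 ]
XY =
[      -10         2 ]
[        4        12 ]

Matrix multiplication: (XY)[i][j] = sum over k of X[i][k] * Y[k][j].
  (XY)[0][0] = (5)*(-2) + (3)*(0) = -10
  (XY)[0][1] = (5)*(-2) + (3)*(4) = 2
  (XY)[1][0] = (-2)*(-2) + (2)*(0) = 4
  (XY)[1][1] = (-2)*(-2) + (2)*(4) = 12
XY =
[      -10         2 ]
[        4        12 ]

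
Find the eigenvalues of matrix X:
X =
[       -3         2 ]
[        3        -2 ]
λ = -5, 0

Solve det(X - λI) = 0. For a 2×2 matrix the characteristic equation is λ² - (trace)λ + det = 0.
trace(X) = a + d = -3 - 2 = -5.
det(X) = a*d - b*c = (-3)*(-2) - (2)*(3) = 6 - 6 = 0.
Characteristic equation: λ² - (-5)λ + (0) = 0.
Discriminant = (-5)² - 4*(0) = 25 - 0 = 25.
λ = (-5 ± √25) / 2 = (-5 ± 5) / 2 = -5, 0.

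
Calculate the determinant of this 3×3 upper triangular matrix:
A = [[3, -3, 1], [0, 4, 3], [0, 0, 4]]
48

The determinant of a triangular matrix is the product of its diagonal entries (the off-diagonal entries above the diagonal do not affect it).
det(A) = (3) * (4) * (4) = 48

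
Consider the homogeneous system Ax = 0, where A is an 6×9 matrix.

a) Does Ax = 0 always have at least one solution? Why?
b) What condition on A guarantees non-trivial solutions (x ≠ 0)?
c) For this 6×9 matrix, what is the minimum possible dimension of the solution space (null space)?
a) Yes, x = 0 is always a solution. b) When A has linearly dependent columns (rank < n). c) Minimum nullity = 3.

a) x = 0 satisfies A·0 = 0, so the zero vector is always a solution.
b) Non-trivial solutions exist iff the columns of A are linearly dependent, equivalently rank(A) < n (the number of columns).
c) By rank-nullity, rank(A) + nullity(A) = n = 9. Since A has only 6 rows, rank(A) ≤ 6, so nullity(A) ≥ 9 - 6 = 3.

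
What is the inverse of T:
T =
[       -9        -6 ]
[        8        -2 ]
det(T) = 66
T⁻¹ =
[    -1/33      1/11 ]
[    -4/33     -3/22 ]

For a 2×2 matrix T = [[a, b], [c, d]] with det(T) ≠ 0, T⁻¹ = (1/det(T)) * [[d, -b], [-c, a]].
det(T) = (-9)*(-2) - (-6)*(8) = 18 + 48 = 66.
T⁻¹ = (1/66) * [[-2, 6], [-8, -9]].
Dividing each entry by 66 and reducing:
T⁻¹ =
[    -1/33      1/11 ]
[    -4/33     -3/22 ]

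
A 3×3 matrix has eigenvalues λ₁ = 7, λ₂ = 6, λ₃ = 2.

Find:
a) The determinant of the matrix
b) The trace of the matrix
det = 84, trace = 15

Two standard eigenvalue identities:
- det(A) equals the product of the eigenvalues (counted with multiplicity).
- trace(A) equals the sum of the eigenvalues.
det(A) = (7)*(6)*(2) = 84.
trace(A) = 7 + 6 + 2 = 15.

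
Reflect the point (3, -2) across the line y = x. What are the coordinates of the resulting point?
(-2, 3)

Reflection across line y = x: (3, -2) → (-2, 3)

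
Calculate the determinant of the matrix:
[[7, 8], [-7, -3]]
35

For a 2×2 matrix [[a, b], [c, d]], det = ad - bc
det = (7)(-3) - (8)(-7) = -21 - -56 = 35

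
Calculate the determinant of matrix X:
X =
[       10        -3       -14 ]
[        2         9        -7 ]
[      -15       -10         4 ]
det(X) = -2241

Expand along row 0 (cofactor expansion): det(X) = a*(e*i - f*h) - b*(d*i - f*g) + c*(d*h - e*g), where the 3×3 is [[a, b, c], [d, e, f], [g, h, i]].
Minor M_00 = (9)*(4) - (-7)*(-10) = 36 - 70 = -34.
Minor M_01 = (2)*(4) - (-7)*(-15) = 8 - 105 = -97.
Minor M_02 = (2)*(-10) - (9)*(-15) = -20 + 135 = 115.
det(X) = (10)*(-34) - (-3)*(-97) + (-14)*(115) = -340 - 291 - 1610 = -2241.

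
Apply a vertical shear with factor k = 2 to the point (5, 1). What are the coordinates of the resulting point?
(5, 11)

Shear matrix for vertical shear with factor k = 2:
[[1, 0], [2, 1]]
Result: (5, 1) → (5, 11)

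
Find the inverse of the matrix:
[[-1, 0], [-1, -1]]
[[-1, 0], [1, -1]]

For [[a,b],[c,d]], inverse = (1/det)·[[d,-b],[-c,a]]
det = -1·-1 - 0·-1 = 1
Inverse = (1/1)·[[-1, 0], [1, -1]]
        = [[-1, 0], [1, -1]]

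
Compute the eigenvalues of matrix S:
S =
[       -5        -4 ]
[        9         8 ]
λ = -1, 4

Solve det(S - λI) = 0. For a 2×2 matrix the characteristic equation is λ² - (trace)λ + det = 0.
trace(S) = a + d = -5 + 8 = 3.
det(S) = a*d - b*c = (-5)*(8) - (-4)*(9) = -40 + 36 = -4.
Characteristic equation: λ² - (3)λ + (-4) = 0.
Discriminant = (3)² - 4*(-4) = 9 + 16 = 25.
λ = (3 ± √25) / 2 = (3 ± 5) / 2 = -1, 4.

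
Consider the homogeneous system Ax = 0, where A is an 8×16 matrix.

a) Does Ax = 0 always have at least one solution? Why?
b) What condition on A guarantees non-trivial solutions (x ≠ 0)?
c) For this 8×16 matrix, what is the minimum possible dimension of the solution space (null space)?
a) Yes, x = 0 is always a solution. b) When A has linearly dependent columns (rank < n). c) Minimum nullity = 8.

a) x = 0 satisfies A·0 = 0, so the zero vector is always a solution.
b) Non-trivial solutions exist iff the columns of A are linearly dependent, equivalently rank(A) < n (the number of columns).
c) By rank-nullity, rank(A) + nullity(A) = n = 16. Since A has only 8 rows, rank(A) ≤ 8, so nullity(A) ≥ 16 - 8 = 8.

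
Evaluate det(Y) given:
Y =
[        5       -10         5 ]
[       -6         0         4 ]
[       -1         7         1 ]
det(Y) = -370

Expand along row 0 (cofactor expansion): det(Y) = a*(e*i - f*h) - b*(d*i - f*g) + c*(d*h - e*g), where the 3×3 is [[a, b, c], [d, e, f], [g, h, i]].
Minor M_00 = (0)*(1) - (4)*(7) = 0 - 28 = -28.
Minor M_01 = (-6)*(1) - (4)*(-1) = -6 + 4 = -2.
Minor M_02 = (-6)*(7) - (0)*(-1) = -42 - 0 = -42.
det(Y) = (5)*(-28) - (-10)*(-2) + (5)*(-42) = -140 - 20 - 210 = -370.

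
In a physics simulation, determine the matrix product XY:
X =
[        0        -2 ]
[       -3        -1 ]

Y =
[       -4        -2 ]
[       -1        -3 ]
XY =
[        2         6 ]
[       13         9 ]

Matrix multiplication: (XY)[i][j] = sum over k of X[i][k] * Y[k][j].
  (XY)[0][0] = (0)*(-4) + (-2)*(-1) = 2
  (XY)[0][1] = (0)*(-2) + (-2)*(-3) = 6
  (XY)[1][0] = (-3)*(-4) + (-1)*(-1) = 13
  (XY)[1][1] = (-3)*(-2) + (-1)*(-3) = 9
XY =
[        2         6 ]
[       13         9 ]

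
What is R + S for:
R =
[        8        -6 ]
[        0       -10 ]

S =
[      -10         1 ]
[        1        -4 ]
R + S =
[       -2        -5 ]
[        1       -14 ]

Matrix addition is elementwise: (R+S)[i][j] = R[i][j] + S[i][j].
  (R+S)[0][0] = (8) + (-10) = -2
  (R+S)[0][1] = (-6) + (1) = -5
  (R+S)[1][0] = (0) + (1) = 1
  (R+S)[1][1] = (-10) + (-4) = -14
R + S =
[       -2        -5 ]
[        1       -14 ]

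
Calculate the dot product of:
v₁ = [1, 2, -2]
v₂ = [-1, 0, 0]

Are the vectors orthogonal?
-1, No

The dot product is the sum of products of corresponding components.
v₁·v₂ = (1)*(-1) + (2)*(0) + (-2)*(0) = -1 + 0 + 0 = -1.
Two vectors are orthogonal iff their dot product is 0; here the dot product is -1, so the vectors are not orthogonal.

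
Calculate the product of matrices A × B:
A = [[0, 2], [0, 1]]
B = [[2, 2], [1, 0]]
[[2, 0], [1, 0]]

Matrix multiplication:
C[0][0] = 0×2 + 2×1 = 2
C[0][1] = 0×2 + 2×0 = 0
C[1][0] = 0×2 + 1×1 = 1
C[1][1] = 0×2 + 1×0 = 0
Result: [[2, 0], [1, 0]]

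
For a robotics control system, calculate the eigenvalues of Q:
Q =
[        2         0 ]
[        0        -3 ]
λ = -3, 2

Solve det(Q - λI) = 0. For a 2×2 matrix the characteristic equation is λ² - (trace)λ + det = 0.
trace(Q) = a + d = 2 - 3 = -1.
det(Q) = a*d - b*c = (2)*(-3) - (0)*(0) = -6 - 0 = -6.
Characteristic equation: λ² - (-1)λ + (-6) = 0.
Discriminant = (-1)² - 4*(-6) = 1 + 24 = 25.
λ = (-1 ± √25) / 2 = (-1 ± 5) / 2 = -3, 2.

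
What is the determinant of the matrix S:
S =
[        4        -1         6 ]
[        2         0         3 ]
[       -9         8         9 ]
det(S) = 45

Expand along row 0 (cofactor expansion): det(S) = a*(e*i - f*h) - b*(d*i - f*g) + c*(d*h - e*g), where the 3×3 is [[a, b, c], [d, e, f], [g, h, i]].
Minor M_00 = (0)*(9) - (3)*(8) = 0 - 24 = -24.
Minor M_01 = (2)*(9) - (3)*(-9) = 18 + 27 = 45.
Minor M_02 = (2)*(8) - (0)*(-9) = 16 - 0 = 16.
det(S) = (4)*(-24) - (-1)*(45) + (6)*(16) = -96 + 45 + 96 = 45.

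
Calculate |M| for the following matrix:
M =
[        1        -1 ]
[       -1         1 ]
det(M) = 0

For a 2×2 matrix [[a, b], [c, d]], det = a*d - b*c.
det(M) = (1)*(1) - (-1)*(-1) = 1 - 1 = 0.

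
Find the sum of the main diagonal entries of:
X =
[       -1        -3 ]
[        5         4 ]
tr(X) = -1 + 4 = 3

The trace of a square matrix is the sum of its diagonal entries.
Diagonal entries of X: X[0][0] = -1, X[1][1] = 4.
tr(X) = -1 + 4 = 3.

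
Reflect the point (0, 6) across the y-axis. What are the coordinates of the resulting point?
(0, 6)

Reflection across y-axis: (0, 6) → (0, 6)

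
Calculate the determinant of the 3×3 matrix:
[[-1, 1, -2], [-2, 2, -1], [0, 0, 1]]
0

Expansion along first row:
det = -1·det([[2,-1],[0,1]]) - 1·det([[-2,-1],[0,1]]) + -2·det([[-2,2],[0,0]])
    = -1·(2·1 - -1·0) - 1·(-2·1 - -1·0) + -2·(-2·0 - 2·0)
    = -1·2 - 1·-2 + -2·0
    = -2 + 2 + 0 = 0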